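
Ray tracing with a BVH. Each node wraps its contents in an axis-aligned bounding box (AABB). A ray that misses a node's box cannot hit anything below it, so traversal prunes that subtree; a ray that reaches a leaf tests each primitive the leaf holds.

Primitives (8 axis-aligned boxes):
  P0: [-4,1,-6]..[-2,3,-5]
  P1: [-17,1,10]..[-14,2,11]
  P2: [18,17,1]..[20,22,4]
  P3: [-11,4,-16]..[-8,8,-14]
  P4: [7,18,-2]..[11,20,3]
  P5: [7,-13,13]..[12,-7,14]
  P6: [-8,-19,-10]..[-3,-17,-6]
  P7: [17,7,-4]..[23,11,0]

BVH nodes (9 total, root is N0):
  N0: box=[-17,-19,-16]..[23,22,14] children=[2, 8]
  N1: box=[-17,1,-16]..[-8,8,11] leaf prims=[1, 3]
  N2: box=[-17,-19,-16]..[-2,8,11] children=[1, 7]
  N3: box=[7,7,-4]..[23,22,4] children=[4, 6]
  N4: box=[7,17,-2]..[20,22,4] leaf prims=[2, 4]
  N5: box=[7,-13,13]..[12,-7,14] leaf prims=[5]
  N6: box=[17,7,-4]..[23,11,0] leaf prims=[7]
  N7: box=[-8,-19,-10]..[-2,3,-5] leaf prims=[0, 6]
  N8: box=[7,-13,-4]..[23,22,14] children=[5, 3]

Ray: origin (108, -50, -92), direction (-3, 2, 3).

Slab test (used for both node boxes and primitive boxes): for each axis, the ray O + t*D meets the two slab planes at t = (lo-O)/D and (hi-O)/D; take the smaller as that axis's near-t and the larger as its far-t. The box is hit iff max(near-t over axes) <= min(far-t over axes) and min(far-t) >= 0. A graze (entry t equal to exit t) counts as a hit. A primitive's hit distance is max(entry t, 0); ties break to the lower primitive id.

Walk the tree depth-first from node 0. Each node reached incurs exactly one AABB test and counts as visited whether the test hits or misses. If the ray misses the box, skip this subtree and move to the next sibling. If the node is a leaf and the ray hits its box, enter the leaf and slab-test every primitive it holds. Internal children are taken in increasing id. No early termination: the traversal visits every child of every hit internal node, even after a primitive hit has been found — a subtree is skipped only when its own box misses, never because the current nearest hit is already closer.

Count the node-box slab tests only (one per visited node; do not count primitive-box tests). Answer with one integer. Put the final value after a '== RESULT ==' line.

Walk:
N0 x:[85/3,125/3] y:[31/2,36] z:[76/3,106/3] -> hit [85/3,106/3], descend [2, 8]
  N2 x:[110/3,125/3] y:[31/2,29] z:[76/3,103/3] -> miss, prune
  N8 x:[85/3,101/3] y:[37/2,36] z:[88/3,106/3] -> hit [88/3,101/3], descend [3, 5]
    N3 x:[85/3,101/3] y:[57/2,36] z:[88/3,32] -> hit [88/3,32], descend [4, 6]
      N4 x:[88/3,101/3] y:[67/2,36] z:[30,32] -> miss, prune
      N6 x:[85/3,91/3] y:[57/2,61/2] z:[88/3,92/3] -> hit [88/3,91/3] leaf, test {P7@t=88/3}
    N5 x:[32,101/3] y:[37/2,43/2] z:[35,106/3] -> miss, prune

order=[0, 2, 8, 3, 4, 6, 5]  |boxes|=7  |leaves|=1  hit=P7

== RESULT ==
7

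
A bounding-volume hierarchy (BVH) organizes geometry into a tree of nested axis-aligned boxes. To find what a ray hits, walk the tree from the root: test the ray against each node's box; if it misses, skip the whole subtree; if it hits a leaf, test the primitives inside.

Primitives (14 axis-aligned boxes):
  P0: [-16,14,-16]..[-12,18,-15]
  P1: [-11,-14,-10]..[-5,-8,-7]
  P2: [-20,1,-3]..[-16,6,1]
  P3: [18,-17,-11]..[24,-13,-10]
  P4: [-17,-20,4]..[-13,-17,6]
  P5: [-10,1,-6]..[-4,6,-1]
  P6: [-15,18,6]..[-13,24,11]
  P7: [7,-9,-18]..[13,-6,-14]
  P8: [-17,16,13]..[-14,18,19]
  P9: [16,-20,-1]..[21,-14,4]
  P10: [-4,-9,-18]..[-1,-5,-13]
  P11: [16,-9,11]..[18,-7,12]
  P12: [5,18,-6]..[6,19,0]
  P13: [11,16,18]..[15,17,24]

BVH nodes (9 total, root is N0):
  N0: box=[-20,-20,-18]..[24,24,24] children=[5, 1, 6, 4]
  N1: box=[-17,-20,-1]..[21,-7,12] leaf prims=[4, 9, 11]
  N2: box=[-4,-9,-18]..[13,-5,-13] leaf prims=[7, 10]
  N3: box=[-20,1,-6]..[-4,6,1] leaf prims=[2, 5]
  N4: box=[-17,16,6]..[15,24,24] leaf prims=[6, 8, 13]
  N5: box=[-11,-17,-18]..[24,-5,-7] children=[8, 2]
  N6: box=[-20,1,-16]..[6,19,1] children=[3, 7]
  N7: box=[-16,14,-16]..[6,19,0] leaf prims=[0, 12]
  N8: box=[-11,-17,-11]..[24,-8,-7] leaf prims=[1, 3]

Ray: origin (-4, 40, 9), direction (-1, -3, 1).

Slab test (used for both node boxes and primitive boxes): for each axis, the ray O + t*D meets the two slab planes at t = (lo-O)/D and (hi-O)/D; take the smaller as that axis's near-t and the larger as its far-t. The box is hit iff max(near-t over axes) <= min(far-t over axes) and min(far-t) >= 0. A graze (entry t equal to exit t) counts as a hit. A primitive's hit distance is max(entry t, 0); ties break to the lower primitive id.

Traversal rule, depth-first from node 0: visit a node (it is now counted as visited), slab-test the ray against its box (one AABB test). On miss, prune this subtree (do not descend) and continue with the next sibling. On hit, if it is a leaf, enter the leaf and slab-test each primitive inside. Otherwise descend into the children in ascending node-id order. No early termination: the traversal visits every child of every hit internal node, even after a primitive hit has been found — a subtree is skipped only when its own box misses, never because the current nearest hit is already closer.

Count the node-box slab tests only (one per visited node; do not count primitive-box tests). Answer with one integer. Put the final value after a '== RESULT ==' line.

Trace the traversal:
N0 x:[-28,16] y:[16/3,20] z:[-27,15] -> hit [16/3,15], descend [1, 4, 5, 6]
  N1 x:[-25,13] y:[47/3,20] z:[-10,3] -> miss, prune
  N4 x:[-19,13] y:[16/3,8] z:[-3,15] -> hit [16/3,8] leaf, test {P6(miss), P8(miss), P13(miss)}
  N5 x:[-28,7] y:[15,19] z:[-27,-16] -> miss, prune
  N6 x:[-10,16] y:[7,13] z:[-25,-8] -> miss, prune

order=[0, 1, 4, 5, 6]  |boxes|=5  |leaves|=1  hit=miss

== RESULT ==
5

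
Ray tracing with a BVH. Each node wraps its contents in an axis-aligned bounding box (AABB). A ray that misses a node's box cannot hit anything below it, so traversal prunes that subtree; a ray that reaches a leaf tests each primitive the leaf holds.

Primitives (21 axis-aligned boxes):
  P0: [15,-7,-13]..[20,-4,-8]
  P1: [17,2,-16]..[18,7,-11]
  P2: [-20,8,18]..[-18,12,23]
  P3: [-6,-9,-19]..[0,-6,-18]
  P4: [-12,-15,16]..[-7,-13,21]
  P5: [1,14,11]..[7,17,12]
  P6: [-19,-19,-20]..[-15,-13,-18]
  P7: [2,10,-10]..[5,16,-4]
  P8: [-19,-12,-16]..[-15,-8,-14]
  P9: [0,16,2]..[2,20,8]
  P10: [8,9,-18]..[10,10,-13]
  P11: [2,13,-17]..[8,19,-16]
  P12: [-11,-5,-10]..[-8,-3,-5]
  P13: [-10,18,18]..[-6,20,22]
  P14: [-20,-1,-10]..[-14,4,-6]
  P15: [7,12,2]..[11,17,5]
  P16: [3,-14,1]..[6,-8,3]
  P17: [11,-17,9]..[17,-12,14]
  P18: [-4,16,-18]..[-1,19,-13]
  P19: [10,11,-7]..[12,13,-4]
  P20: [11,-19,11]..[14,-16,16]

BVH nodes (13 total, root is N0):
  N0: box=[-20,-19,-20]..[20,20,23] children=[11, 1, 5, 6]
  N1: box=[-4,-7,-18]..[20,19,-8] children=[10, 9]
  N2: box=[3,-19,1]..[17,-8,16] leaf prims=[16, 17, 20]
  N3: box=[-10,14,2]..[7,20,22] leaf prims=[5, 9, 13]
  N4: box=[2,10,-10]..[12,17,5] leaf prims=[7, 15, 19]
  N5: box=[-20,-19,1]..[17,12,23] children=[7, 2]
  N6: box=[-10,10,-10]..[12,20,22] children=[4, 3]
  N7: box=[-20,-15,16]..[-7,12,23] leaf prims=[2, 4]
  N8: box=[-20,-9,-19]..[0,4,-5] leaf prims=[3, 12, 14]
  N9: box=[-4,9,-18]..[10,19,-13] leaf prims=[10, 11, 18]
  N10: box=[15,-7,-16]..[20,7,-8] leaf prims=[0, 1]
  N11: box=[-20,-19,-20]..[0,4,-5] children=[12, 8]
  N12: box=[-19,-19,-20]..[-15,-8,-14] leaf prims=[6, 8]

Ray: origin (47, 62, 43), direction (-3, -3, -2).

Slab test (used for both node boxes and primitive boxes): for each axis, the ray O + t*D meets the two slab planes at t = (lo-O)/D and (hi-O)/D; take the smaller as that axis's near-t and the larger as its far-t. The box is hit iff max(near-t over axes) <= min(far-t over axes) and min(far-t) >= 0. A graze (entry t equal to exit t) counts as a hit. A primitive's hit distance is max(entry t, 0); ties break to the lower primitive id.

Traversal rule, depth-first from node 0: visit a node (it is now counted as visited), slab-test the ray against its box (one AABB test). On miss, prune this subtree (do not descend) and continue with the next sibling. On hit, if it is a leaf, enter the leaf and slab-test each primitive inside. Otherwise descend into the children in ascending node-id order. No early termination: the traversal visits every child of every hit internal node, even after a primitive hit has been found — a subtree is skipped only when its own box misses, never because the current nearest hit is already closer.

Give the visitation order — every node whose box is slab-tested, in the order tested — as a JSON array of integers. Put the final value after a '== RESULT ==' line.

Trace the traversal:
N0 x:[9,67/3] y:[14,27] z:[10,63/2] -> hit [14,67/3], descend [1, 5, 6, 11]
  N1 x:[9,17] y:[43/3,23] z:[51/2,61/2] -> miss, prune
  N5 x:[10,67/3] y:[50/3,27] z:[10,21] -> hit [50/3,21], descend [2, 7]
    N2 x:[10,44/3] y:[70/3,27] z:[27/2,21] -> miss, prune
    N7 x:[18,67/3] y:[50/3,77/3] z:[10,27/2] -> miss, prune
  N6 x:[35/3,19] y:[14,52/3] z:[21/2,53/2] -> hit [14,52/3], descend [3, 4]
    N3 x:[40/3,19] y:[14,16] z:[21/2,41/2] -> hit [14,16] leaf, test {P5(miss), P9(miss), P13(miss)}
    N4 x:[35/3,15] y:[15,52/3] z:[19,53/2] -> miss, prune
  N11 x:[47/3,67/3] y:[58/3,27] z:[24,63/2] -> miss, prune

9 AABB tests over nodes [0, 1, 5, 2, 7, 6, 3, 4, 11]; 1 leaf entered; closest miss.

== RESULT ==
[0, 1, 5, 2, 7, 6, 3, 4, 11]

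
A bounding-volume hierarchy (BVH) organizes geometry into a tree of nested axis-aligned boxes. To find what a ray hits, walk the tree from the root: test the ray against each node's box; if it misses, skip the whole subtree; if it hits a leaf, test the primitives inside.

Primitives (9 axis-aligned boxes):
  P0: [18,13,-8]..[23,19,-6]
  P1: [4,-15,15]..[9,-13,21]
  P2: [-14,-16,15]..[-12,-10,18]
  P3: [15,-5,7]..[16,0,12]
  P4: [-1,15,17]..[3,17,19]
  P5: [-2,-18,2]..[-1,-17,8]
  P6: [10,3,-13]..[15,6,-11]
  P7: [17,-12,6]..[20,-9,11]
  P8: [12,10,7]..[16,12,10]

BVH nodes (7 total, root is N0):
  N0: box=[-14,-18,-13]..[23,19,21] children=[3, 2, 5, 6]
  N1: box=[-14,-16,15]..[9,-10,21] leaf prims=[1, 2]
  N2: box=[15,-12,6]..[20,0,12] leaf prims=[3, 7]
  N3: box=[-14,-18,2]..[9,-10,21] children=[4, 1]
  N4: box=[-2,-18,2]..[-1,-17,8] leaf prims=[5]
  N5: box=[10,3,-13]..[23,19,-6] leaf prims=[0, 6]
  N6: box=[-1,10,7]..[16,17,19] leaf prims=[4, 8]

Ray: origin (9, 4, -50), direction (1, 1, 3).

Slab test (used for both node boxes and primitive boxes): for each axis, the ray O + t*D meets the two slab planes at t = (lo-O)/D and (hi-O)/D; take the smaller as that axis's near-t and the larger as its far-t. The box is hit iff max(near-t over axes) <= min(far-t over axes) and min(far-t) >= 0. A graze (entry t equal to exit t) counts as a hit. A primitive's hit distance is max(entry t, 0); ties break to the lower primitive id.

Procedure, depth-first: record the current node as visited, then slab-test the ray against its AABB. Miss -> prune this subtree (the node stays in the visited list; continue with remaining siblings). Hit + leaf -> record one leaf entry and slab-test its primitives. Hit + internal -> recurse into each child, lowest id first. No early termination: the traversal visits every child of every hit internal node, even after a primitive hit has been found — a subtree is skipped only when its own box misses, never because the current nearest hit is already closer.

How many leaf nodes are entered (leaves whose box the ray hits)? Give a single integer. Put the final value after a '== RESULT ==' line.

Trace the traversal:
N0 x:[-23,14] y:[-22,15] z:[37/3,71/3] -> hit [37/3,14], descend [2, 3, 5, 6]
  N2 x:[6,11] y:[-16,-4] z:[56/3,62/3] -> miss, prune
  N3 x:[-23,0] y:[-22,-14] z:[52/3,71/3] -> miss, prune
  N5 x:[1,14] y:[-1,15] z:[37/3,44/3] -> hit [37/3,14] leaf, test {P0@t=14, P6(miss)}
  N6 x:[-10,7] y:[6,13] z:[19,23] -> miss, prune

5 AABB tests over nodes [0, 2, 3, 5, 6]; 1 leaf entered; closest P0.

== RESULT ==
1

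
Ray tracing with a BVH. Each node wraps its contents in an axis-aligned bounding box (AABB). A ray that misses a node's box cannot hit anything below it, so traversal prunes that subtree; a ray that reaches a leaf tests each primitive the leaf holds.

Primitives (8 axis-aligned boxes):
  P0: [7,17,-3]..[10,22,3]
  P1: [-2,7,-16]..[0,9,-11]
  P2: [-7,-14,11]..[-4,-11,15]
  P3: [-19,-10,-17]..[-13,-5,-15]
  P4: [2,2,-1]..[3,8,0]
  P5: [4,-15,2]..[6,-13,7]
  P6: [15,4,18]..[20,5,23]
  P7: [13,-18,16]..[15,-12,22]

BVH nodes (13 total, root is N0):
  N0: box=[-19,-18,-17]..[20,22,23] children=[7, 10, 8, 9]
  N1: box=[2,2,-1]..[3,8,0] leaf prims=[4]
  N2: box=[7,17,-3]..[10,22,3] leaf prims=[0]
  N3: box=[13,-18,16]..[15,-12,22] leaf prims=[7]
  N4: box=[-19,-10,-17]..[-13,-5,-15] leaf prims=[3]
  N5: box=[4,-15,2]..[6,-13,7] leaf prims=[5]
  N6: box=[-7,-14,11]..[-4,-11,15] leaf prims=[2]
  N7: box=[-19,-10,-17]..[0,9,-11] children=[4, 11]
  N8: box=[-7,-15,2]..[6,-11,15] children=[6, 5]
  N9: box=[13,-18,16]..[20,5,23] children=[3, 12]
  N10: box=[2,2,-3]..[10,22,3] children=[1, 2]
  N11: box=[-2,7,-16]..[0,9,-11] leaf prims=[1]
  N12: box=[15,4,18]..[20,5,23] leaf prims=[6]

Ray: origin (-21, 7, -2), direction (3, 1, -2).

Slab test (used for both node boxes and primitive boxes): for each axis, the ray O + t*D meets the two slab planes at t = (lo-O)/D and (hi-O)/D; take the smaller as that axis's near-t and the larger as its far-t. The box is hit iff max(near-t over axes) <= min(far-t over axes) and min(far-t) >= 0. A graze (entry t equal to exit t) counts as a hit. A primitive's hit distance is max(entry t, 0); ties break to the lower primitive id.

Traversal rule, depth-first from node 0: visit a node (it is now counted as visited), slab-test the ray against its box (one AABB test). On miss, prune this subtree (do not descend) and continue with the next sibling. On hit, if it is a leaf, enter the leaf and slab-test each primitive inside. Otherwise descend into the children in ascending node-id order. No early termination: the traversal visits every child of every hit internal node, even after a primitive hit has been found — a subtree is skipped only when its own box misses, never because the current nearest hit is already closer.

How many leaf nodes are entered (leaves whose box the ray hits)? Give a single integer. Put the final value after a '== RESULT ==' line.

Walk:
N0 x:[2/3,41/3] y:[-25,15] z:[-25/2,15/2] -> hit [2/3,15/2], descend [7, 8, 9, 10]
  N7 x:[2/3,7] y:[-17,2] z:[9/2,15/2] -> miss, prune
  N8 x:[14/3,9] y:[-22,-18] z:[-17/2,-2] -> miss, prune
  N9 x:[34/3,41/3] y:[-25,-2] z:[-25/2,-9] -> miss, prune
  N10 x:[23/3,31/3] y:[-5,15] z:[-5/2,1/2] -> miss, prune

5 AABB tests over nodes [0, 7, 8, 9, 10]; 0 leaves entered; closest miss.

== RESULT ==
0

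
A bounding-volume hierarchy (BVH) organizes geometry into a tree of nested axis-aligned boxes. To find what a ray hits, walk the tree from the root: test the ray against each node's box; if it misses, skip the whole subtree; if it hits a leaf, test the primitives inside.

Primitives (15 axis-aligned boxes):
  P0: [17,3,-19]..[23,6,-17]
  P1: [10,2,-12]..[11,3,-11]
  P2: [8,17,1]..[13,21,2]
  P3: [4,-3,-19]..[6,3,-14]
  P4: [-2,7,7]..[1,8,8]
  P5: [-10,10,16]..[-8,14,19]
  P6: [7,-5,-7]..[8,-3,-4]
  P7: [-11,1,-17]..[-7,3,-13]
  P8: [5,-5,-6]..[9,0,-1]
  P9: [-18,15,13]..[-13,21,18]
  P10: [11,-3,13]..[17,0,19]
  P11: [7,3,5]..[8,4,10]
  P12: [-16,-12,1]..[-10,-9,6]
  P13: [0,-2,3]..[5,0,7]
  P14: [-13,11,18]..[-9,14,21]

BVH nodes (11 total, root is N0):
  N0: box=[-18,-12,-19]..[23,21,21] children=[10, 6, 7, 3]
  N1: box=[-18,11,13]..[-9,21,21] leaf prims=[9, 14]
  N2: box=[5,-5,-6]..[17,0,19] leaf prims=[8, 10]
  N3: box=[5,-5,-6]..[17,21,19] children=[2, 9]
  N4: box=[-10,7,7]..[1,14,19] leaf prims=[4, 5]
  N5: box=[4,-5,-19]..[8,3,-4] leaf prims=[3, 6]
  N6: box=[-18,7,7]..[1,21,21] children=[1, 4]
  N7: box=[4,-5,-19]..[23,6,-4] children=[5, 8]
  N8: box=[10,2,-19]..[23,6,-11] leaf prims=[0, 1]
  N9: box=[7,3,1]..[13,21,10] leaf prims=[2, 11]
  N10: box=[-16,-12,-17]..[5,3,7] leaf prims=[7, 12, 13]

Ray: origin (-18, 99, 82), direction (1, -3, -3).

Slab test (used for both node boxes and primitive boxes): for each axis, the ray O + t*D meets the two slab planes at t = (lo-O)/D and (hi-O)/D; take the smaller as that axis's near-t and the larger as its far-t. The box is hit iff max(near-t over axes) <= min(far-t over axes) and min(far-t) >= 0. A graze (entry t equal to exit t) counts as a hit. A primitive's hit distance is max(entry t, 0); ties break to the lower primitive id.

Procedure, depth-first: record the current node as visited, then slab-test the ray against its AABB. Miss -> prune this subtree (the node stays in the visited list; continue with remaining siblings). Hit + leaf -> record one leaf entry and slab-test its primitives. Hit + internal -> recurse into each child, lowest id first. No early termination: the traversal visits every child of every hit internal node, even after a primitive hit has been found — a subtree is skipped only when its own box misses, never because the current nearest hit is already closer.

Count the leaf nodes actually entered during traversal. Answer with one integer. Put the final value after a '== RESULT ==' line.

Trace the traversal:
N0 x:[0,41] y:[26,37] z:[61/3,101/3] -> hit [26,101/3], descend [3, 6, 7, 10]
  N3 x:[23,35] y:[26,104/3] z:[21,88/3] -> hit [26,88/3], descend [2, 9]
    N2 x:[23,35] y:[33,104/3] z:[21,88/3] -> miss, prune
    N9 x:[25,31] y:[26,32] z:[24,27] -> hit [26,27] leaf, test {P2@t=80/3, P11(miss)}
  N6 x:[0,19] y:[26,92/3] z:[61/3,25] -> miss, prune
  N7 x:[22,41] y:[31,104/3] z:[86/3,101/3] -> hit [31,101/3], descend [5, 8]
    N5 x:[22,26] y:[32,104/3] z:[86/3,101/3] -> miss, prune
    N8 x:[28,41] y:[31,97/3] z:[31,101/3] -> hit [31,97/3] leaf, test {P0(miss), P1(miss)}
  N10 x:[2,23] y:[32,37] z:[25,33] -> miss, prune

9 AABB tests over nodes [0, 3, 2, 9, 6, 7, 5, 8, 10]; 2 leaves entered; closest P2.

== RESULT ==
2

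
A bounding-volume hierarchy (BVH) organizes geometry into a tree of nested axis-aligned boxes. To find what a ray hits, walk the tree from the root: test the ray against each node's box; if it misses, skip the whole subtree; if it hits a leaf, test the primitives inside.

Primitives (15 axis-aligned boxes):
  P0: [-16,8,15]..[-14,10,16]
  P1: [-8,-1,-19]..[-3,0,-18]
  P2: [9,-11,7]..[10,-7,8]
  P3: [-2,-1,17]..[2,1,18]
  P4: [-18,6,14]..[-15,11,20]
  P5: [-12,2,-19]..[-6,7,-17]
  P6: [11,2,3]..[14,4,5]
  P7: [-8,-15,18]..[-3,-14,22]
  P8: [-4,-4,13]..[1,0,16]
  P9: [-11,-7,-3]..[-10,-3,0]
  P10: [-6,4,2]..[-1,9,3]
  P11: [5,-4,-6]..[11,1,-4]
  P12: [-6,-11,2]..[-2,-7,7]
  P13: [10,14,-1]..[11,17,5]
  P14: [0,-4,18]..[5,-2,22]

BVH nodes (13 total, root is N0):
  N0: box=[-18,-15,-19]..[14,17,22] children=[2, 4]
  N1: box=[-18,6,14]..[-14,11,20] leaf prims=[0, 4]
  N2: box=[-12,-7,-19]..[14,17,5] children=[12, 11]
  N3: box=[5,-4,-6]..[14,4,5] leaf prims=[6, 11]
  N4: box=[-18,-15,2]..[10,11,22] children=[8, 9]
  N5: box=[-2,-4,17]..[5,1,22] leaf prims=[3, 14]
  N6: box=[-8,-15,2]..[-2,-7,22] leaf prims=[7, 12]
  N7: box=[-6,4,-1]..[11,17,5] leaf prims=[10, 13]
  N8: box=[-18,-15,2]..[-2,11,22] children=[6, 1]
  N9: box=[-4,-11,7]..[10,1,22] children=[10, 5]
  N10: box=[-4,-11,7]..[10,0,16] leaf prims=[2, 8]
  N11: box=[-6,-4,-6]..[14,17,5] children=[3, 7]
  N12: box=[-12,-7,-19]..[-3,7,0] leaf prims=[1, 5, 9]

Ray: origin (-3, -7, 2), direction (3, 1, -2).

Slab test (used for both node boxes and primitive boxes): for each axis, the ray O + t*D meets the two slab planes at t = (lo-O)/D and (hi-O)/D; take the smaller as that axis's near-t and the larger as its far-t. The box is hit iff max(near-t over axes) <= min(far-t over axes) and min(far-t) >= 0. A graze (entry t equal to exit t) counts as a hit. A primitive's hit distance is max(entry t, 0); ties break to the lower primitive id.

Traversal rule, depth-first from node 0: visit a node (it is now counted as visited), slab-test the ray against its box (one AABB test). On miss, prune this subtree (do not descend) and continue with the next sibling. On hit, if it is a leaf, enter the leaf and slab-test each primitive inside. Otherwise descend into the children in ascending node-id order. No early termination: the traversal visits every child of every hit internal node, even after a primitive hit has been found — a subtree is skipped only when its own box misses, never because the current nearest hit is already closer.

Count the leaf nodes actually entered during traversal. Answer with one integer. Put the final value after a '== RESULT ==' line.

Trace the traversal:
N0 x:[-5,17/3] y:[-8,24] z:[-10,21/2] -> hit [-5,17/3], descend [2, 4]
  N2 x:[-3,17/3] y:[0,24] z:[-3/2,21/2] -> hit [0,17/3], descend [11, 12]
    N11 x:[-1,17/3] y:[3,24] z:[-3/2,4] -> hit [3,4], descend [3, 7]
      N3 x:[8/3,17/3] y:[3,11] z:[-3/2,4] -> hit [3,4] leaf, test {P6(miss), P11@t=3}
      N7 x:[-1,14/3] y:[11,24] z:[-3/2,3/2] -> miss, prune
    N12 x:[-3,0] y:[0,14] z:[1,21/2] -> miss, prune
  N4 x:[-5,13/3] y:[-8,18] z:[-10,0] -> hit [-5,0], descend [8, 9]
    N8 x:[-5,1/3] y:[-8,18] z:[-10,0] -> hit [-5,0], descend [1, 6]
      N1 x:[-5,-11/3] y:[13,18] z:[-9,-6] -> miss, prune
      N6 x:[-5/3,1/3] y:[-8,0] z:[-10,0] -> hit [-5/3,0] leaf, test {P7(miss), P12@t=0}
    N9 x:[-1/3,13/3] y:[-4,8] z:[-10,-5/2] -> miss, prune

Summary -> nodes [0, 2, 11, 3, 7, 12, 4, 8, 1, 6, 9]; box-tests=11; leaf-entries=2; first=P12

== RESULT ==
2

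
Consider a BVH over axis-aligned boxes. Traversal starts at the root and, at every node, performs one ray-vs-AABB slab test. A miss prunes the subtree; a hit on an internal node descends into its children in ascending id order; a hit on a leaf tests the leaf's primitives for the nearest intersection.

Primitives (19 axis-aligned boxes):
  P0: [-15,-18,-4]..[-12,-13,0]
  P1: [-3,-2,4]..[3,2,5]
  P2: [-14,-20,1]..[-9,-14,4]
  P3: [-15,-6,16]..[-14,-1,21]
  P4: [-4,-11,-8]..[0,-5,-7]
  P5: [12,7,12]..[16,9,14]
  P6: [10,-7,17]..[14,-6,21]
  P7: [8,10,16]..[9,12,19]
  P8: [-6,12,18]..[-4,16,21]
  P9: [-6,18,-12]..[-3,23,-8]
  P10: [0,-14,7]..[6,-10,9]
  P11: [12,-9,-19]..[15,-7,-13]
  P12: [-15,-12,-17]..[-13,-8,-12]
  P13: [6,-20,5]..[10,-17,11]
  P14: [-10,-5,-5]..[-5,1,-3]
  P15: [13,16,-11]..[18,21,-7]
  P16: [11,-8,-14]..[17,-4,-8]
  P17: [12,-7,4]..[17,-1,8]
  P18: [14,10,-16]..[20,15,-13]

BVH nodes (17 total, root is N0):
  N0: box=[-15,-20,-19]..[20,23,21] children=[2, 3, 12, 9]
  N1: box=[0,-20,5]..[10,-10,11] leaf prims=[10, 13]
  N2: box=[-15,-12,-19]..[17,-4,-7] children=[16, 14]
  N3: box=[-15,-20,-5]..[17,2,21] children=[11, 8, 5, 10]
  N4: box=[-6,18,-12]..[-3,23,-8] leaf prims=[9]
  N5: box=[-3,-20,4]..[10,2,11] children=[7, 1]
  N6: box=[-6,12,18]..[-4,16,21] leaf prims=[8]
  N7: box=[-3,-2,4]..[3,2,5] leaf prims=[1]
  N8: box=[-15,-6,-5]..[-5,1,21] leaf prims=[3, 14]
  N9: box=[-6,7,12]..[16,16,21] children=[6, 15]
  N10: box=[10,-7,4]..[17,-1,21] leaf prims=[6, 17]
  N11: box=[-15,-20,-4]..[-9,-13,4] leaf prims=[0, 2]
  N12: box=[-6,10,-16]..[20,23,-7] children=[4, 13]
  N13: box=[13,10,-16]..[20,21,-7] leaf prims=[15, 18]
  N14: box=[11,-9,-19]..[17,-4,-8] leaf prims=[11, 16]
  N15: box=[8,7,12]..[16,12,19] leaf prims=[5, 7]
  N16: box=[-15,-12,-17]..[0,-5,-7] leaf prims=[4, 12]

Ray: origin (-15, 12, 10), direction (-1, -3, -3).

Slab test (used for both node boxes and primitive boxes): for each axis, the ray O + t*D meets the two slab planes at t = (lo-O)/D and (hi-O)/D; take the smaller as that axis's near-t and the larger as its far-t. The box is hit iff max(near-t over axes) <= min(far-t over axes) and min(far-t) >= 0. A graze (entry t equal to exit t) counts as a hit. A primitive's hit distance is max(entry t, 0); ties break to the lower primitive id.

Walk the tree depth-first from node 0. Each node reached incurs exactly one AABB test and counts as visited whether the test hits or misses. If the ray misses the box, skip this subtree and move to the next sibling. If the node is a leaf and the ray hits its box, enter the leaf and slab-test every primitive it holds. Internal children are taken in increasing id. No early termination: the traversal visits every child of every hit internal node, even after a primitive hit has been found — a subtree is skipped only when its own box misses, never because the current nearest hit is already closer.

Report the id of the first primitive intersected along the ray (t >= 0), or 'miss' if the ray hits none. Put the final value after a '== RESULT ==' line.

Traverse from the root:
N0 x:[-35,0] y:[-11/3,32/3] z:[-11/3,29/3] -> hit [-11/3,0], descend [2, 3, 9, 12]
  N2 x:[-32,0] y:[16/3,8] z:[17/3,29/3] -> miss, prune
  N3 x:[-32,0] y:[10/3,32/3] z:[-11/3,5] -> miss, prune
  N9 x:[-31,-9] y:[-4/3,5/3] z:[-11/3,-2/3] -> miss, prune
  N12 x:[-35,-9] y:[-11/3,2/3] z:[17/3,26/3] -> miss, prune

Visited [0, 2, 3, 9, 12]. Tests: 5 box, 0 leaf. Nearest: miss.

== RESULT ==
miss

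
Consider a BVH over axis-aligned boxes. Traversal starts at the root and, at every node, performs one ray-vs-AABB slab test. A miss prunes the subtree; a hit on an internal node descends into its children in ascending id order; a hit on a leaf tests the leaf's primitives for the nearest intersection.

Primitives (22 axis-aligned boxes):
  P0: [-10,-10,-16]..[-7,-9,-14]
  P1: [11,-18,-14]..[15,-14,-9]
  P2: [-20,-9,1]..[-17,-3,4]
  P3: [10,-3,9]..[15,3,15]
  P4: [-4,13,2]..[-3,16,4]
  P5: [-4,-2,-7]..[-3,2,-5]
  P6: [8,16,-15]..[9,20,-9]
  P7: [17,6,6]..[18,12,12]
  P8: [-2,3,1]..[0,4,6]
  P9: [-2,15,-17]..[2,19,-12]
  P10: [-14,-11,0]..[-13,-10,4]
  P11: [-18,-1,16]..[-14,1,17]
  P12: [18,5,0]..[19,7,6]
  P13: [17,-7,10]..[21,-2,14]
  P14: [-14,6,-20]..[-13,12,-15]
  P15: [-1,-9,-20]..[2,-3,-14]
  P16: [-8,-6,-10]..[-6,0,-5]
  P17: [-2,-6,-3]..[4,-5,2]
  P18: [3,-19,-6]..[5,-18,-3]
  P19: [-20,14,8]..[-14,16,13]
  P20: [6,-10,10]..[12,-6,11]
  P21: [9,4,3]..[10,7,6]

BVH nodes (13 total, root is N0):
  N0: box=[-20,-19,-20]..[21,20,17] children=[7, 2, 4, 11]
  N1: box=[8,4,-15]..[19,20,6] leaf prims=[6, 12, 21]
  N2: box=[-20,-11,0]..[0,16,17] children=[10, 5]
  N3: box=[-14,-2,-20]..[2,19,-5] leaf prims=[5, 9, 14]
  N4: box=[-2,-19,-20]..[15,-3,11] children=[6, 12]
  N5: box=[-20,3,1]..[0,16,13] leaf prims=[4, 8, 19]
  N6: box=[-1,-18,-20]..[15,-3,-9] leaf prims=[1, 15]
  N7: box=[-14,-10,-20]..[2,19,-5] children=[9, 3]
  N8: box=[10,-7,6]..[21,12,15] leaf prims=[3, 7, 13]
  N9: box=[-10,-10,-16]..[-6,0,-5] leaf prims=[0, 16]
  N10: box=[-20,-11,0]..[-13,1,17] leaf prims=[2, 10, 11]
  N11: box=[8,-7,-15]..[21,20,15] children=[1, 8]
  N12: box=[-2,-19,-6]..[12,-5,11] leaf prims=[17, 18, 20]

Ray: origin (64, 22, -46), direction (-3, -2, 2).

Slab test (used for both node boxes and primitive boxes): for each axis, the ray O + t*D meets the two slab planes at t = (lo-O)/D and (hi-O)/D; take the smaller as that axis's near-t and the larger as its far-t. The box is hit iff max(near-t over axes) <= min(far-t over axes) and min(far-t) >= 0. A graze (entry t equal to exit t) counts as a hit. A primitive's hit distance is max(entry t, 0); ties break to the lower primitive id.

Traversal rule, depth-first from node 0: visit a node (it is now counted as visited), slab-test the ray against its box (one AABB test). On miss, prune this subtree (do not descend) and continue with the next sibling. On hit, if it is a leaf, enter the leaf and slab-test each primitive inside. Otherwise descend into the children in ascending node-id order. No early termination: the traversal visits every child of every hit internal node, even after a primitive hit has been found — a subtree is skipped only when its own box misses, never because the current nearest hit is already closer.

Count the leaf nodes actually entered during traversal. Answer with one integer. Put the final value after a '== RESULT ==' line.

Traverse from the root:
N0 x:[43/3,28] y:[1,41/2] z:[13,63/2] -> hit [43/3,41/2], descend [2, 4, 7, 11]
  N2 x:[64/3,28] y:[3,33/2] z:[23,63/2] -> miss, prune
  N4 x:[49/3,22] y:[25/2,41/2] z:[13,57/2] -> hit [49/3,41/2], descend [6, 12]
    N6 x:[49/3,65/3] y:[25/2,20] z:[13,37/2] -> hit [49/3,37/2] leaf, test {P1(miss), P15(miss)}
    N12 x:[52/3,22] y:[27/2,41/2] z:[20,57/2] -> hit [20,41/2] leaf, test {P17(miss), P18@t=20, P20(miss)}
  N7 x:[62/3,26] y:[3/2,16] z:[13,41/2] -> miss, prune
  N11 x:[43/3,56/3] y:[1,29/2] z:[31/2,61/2] -> miss, prune

Visited [0, 2, 4, 6, 12, 7, 11]. Tests: 7 box, 2 leaf. Nearest: P18.

== RESULT ==
2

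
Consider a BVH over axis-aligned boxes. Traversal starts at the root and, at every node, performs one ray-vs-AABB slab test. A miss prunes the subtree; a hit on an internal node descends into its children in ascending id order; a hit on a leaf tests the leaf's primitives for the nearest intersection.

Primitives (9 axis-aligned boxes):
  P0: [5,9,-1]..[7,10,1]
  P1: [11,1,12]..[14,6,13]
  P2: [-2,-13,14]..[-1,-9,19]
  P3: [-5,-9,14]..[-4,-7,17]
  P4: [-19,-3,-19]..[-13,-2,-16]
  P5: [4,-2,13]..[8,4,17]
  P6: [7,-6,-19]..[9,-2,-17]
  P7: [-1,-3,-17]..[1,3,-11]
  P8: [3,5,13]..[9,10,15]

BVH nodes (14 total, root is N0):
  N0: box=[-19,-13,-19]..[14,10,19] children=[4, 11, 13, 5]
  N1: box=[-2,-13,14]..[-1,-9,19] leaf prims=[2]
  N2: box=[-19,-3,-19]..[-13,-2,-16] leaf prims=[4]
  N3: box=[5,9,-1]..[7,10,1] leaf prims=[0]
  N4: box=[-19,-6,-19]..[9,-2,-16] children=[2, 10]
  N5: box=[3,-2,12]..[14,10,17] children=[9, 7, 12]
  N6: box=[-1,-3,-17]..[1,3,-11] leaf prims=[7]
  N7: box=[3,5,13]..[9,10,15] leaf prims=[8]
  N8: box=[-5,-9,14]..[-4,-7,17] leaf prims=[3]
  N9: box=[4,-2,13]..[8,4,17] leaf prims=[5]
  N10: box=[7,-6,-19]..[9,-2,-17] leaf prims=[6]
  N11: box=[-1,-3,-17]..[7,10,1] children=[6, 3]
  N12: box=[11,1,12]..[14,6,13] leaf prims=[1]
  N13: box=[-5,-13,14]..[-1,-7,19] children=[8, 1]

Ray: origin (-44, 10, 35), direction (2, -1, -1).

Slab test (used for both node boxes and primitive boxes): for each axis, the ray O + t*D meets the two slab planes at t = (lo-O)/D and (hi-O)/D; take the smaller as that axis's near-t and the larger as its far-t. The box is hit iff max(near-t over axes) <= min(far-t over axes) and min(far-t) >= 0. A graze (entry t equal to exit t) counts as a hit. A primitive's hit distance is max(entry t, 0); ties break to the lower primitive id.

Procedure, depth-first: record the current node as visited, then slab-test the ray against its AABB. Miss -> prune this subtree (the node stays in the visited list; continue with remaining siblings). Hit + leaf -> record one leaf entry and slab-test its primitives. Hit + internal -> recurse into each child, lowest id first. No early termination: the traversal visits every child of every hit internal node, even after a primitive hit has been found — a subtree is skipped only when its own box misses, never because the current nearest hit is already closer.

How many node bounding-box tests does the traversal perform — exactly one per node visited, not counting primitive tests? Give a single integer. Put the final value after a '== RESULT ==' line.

Walk:
N0 x:[25/2,29] y:[0,23] z:[16,54] -> hit [16,23], descend [4, 5, 11, 13]
  N4 x:[25/2,53/2] y:[12,16] z:[51,54] -> miss, prune
  N5 x:[47/2,29] y:[0,12] z:[18,23] -> miss, prune
  N11 x:[43/2,51/2] y:[0,13] z:[34,52] -> miss, prune
  N13 x:[39/2,43/2] y:[17,23] z:[16,21] -> hit [39/2,21], descend [1, 8]
    N1 x:[21,43/2] y:[19,23] z:[16,21] -> hit [21,21] leaf, test {P2@t=21}
    N8 x:[39/2,20] y:[17,19] z:[18,21] -> miss, prune

order=[0, 4, 5, 11, 13, 1, 8]  |boxes|=7  |leaves|=1  hit=P2

== RESULT ==
7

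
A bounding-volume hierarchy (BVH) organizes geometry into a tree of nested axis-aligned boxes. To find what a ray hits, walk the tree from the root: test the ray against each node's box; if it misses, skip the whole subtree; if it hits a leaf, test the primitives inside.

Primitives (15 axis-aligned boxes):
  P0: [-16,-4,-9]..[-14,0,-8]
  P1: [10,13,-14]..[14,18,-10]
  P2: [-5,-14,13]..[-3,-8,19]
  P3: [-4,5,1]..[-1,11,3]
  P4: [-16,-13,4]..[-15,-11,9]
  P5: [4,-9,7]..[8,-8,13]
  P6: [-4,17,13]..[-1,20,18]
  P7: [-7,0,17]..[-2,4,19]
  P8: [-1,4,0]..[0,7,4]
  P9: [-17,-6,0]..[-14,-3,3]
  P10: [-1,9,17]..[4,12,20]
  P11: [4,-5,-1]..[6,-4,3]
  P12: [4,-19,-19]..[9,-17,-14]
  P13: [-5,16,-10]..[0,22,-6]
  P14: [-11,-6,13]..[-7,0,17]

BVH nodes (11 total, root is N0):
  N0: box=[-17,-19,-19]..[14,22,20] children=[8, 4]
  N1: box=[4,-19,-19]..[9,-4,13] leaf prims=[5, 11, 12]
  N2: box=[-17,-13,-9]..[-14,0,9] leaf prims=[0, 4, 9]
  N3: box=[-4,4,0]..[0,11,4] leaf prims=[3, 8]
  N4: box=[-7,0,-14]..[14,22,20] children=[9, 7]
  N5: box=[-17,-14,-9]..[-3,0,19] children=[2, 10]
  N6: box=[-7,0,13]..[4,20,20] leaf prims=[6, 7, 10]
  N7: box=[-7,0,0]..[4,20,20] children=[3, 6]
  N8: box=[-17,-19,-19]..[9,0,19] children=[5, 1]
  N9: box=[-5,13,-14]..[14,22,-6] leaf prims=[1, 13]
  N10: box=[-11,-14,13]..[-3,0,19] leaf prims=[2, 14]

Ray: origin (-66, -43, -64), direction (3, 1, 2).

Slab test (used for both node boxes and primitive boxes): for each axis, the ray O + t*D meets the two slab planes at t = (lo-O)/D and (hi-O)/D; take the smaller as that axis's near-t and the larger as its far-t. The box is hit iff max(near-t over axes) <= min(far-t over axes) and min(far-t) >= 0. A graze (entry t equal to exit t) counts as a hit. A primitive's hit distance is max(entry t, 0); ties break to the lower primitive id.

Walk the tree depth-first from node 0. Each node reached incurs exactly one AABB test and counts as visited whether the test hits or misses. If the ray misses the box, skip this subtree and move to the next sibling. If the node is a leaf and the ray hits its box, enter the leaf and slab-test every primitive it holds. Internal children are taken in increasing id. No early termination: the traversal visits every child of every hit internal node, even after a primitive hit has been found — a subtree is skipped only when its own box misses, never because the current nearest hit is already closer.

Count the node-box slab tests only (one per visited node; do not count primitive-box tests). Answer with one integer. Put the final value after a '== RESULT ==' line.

Walk:
N0 x:[49/3,80/3] y:[24,65] z:[45/2,42] -> hit [24,80/3], descend [4, 8]
  N4 x:[59/3,80/3] y:[43,65] z:[25,42] -> miss, prune
  N8 x:[49/3,25] y:[24,43] z:[45/2,83/2] -> hit [24,25], descend [1, 5]
    N1 x:[70/3,25] y:[24,39] z:[45/2,77/2] -> hit [24,25] leaf, test {P5(miss), P11(miss), P12@t=24}
    N5 x:[49/3,21] y:[29,43] z:[55/2,83/2] -> miss, prune

5 AABB tests over nodes [0, 4, 8, 1, 5]; 1 leaf entered; closest P12.

== RESULT ==
5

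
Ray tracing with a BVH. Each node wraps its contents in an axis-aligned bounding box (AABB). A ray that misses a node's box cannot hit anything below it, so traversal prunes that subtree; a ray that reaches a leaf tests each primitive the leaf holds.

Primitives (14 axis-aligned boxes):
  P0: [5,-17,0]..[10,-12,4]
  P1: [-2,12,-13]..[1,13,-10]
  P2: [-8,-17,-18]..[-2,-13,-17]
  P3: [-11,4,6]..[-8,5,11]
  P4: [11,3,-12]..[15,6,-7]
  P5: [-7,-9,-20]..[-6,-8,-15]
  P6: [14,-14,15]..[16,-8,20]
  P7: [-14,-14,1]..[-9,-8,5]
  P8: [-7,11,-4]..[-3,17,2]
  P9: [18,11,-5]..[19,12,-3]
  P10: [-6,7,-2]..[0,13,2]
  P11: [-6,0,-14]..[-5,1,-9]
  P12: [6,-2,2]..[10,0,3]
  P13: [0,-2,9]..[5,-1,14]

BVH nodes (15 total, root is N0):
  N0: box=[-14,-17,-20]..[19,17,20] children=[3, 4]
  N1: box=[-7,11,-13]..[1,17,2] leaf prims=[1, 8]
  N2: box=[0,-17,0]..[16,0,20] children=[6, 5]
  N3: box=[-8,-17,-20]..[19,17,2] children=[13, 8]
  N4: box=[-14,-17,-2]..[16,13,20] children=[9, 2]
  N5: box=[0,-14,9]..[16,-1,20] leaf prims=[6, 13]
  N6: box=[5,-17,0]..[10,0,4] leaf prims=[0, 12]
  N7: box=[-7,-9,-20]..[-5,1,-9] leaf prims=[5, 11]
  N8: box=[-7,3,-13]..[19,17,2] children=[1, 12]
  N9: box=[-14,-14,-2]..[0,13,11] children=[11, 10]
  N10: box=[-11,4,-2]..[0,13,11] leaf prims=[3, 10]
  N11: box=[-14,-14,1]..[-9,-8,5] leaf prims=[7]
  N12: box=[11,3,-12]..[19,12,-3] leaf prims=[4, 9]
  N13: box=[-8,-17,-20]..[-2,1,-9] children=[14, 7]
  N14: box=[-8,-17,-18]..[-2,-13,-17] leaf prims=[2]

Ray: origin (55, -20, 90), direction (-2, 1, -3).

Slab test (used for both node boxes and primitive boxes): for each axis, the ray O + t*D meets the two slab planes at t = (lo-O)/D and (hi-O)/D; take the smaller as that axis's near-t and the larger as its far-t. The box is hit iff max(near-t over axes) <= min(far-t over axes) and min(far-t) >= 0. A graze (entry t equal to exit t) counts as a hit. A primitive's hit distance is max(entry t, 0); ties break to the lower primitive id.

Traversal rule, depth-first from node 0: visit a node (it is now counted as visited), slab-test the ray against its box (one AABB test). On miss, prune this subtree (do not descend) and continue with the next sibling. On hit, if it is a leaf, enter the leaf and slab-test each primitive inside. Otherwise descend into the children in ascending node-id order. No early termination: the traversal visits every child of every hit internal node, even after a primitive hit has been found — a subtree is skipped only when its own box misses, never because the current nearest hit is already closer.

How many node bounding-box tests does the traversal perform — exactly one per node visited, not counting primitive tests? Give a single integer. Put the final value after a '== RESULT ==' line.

Trace the traversal:
N0 x:[18,69/2] y:[3,37] z:[70/3,110/3] -> hit [70/3,69/2], descend [3, 4]
  N3 x:[18,63/2] y:[3,37] z:[88/3,110/3] -> hit [88/3,63/2], descend [8, 13]
    N8 x:[18,31] y:[23,37] z:[88/3,103/3] -> hit [88/3,31], descend [1, 12]
      N1 x:[27,31] y:[31,37] z:[88/3,103/3] -> hit [31,31] leaf, test {P1(miss), P8@t=31}
      N12 x:[18,22] y:[23,32] z:[31,34] -> miss, prune
    N13 x:[57/2,63/2] y:[3,21] z:[33,110/3] -> miss, prune
  N4 x:[39/2,69/2] y:[3,33] z:[70/3,92/3] -> hit [70/3,92/3], descend [2, 9]
    N2 x:[39/2,55/2] y:[3,20] z:[70/3,30] -> miss, prune
    N9 x:[55/2,69/2] y:[6,33] z:[79/3,92/3] -> hit [55/2,92/3], descend [10, 11]
      N10 x:[55/2,33] y:[24,33] z:[79/3,92/3] -> hit [55/2,92/3] leaf, test {P3(miss), P10@t=88/3}
      N11 x:[32,69/2] y:[6,12] z:[85/3,89/3] -> miss, prune

order=[0, 3, 8, 1, 12, 13, 4, 2, 9, 10, 11]  |boxes|=11  |leaves|=2  hit=P10

== RESULT ==
11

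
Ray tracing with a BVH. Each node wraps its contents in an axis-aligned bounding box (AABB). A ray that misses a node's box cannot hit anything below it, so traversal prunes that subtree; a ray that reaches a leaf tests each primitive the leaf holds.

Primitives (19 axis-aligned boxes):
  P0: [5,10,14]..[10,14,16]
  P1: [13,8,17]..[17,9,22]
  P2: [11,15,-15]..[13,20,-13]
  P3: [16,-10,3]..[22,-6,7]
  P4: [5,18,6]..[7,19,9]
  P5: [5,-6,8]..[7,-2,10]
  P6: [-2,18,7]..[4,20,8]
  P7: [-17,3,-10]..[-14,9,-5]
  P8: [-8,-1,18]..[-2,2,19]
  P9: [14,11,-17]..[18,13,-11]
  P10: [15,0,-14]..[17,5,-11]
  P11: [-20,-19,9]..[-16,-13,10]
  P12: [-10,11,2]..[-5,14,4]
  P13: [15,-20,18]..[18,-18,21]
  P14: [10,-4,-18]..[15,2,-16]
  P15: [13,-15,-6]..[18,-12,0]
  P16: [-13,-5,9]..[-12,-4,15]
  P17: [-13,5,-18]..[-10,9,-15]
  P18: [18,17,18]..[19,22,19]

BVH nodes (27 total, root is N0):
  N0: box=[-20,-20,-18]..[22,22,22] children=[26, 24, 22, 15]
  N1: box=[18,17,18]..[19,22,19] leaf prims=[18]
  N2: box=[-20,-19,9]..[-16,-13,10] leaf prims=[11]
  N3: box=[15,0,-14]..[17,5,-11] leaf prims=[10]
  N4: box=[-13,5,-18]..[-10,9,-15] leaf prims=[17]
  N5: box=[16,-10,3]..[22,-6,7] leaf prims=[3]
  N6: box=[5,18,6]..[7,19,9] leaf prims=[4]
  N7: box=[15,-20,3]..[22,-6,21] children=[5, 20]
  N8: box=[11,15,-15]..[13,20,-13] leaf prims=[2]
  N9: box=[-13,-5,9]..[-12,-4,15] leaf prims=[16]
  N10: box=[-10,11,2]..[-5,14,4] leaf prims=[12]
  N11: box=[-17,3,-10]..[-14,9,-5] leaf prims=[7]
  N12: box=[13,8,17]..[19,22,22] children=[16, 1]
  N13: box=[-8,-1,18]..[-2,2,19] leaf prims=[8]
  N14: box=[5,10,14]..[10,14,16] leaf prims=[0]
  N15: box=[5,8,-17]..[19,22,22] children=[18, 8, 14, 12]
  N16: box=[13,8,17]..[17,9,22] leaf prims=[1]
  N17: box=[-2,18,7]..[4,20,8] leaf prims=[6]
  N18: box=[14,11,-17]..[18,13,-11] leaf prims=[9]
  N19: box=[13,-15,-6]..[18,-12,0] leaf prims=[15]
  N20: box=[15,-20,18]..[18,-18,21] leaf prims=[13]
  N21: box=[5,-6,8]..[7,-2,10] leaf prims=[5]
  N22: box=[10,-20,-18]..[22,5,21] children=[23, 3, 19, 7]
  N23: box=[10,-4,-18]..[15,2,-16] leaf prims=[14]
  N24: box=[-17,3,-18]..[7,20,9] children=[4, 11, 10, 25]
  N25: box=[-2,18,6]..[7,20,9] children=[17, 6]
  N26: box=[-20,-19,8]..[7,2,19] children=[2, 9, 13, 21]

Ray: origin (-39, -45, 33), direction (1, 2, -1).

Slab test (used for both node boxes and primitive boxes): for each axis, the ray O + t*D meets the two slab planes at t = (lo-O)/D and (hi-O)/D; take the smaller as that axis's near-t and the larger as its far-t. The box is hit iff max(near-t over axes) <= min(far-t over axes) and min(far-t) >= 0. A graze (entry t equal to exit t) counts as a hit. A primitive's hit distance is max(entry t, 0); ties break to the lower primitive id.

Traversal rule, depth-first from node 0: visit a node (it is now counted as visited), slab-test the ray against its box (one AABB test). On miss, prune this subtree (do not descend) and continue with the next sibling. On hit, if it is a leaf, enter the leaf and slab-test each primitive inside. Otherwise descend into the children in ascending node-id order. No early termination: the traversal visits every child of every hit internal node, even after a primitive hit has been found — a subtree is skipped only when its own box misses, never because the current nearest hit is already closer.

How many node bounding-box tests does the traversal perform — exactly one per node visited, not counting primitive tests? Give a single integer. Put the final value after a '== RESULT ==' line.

Traverse from the root:
N0 x:[19,61] y:[25/2,67/2] z:[11,51] -> hit [19,67/2], descend [15, 22, 24, 26]
  N15 x:[44,58] y:[53/2,67/2] z:[11,50] -> miss, prune
  N22 x:[49,61] y:[25/2,25] z:[12,51] -> miss, prune
  N24 x:[22,46] y:[24,65/2] z:[24,51] -> hit [24,65/2], descend [4, 10, 11, 25]
    N4 x:[26,29] y:[25,27] z:[48,51] -> miss, prune
    N10 x:[29,34] y:[28,59/2] z:[29,31] -> hit [29,59/2] leaf, test {P12@t=29}
    N11 x:[22,25] y:[24,27] z:[38,43] -> miss, prune
    N25 x:[37,46] y:[63/2,65/2] z:[24,27] -> miss, prune
  N26 x:[19,46] y:[13,47/2] z:[14,25] -> hit [19,47/2], descend [2, 9, 13, 21]
    N2 x:[19,23] y:[13,16] z:[23,24] -> miss, prune
    N9 x:[26,27] y:[20,41/2] z:[18,24] -> miss, prune
    N13 x:[31,37] y:[22,47/2] z:[14,15] -> miss, prune
    N21 x:[44,46] y:[39/2,43/2] z:[23,25] -> miss, prune

Visited [0, 15, 22, 24, 4, 10, 11, 25, 26, 2, 9, 13, 21]. Tests: 13 box, 1 leaf. Nearest: P12.

== RESULT ==
13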